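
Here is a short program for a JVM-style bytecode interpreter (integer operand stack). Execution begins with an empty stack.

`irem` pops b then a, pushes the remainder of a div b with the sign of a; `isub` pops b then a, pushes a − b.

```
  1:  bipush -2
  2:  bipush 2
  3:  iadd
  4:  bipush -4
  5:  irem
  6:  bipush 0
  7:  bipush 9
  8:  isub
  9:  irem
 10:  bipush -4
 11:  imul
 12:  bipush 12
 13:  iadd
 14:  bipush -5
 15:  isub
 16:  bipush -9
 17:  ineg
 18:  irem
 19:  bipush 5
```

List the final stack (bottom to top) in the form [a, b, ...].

[8, 5]

bipush -2  -2
bipush 2   -2 2
iadd       0
bipush -4  0 -4
irem       0
bipush 0   0 0
bipush 9   0 0 9
isub       0 -9
irem       0
bipush -4  0 -4
imul       0
bipush 12  0 12
iadd       12
bipush -5  12 -5
isub       17
bipush -9  17 -9
ineg       17 9
irem       8
bipush 5   8 5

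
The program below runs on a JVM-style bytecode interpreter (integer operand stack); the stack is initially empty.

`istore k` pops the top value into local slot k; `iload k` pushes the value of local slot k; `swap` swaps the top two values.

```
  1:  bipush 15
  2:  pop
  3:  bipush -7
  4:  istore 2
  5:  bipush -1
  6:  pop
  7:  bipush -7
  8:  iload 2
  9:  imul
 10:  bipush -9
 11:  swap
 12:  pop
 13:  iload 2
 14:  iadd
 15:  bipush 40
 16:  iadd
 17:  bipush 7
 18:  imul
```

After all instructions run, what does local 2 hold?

bipush 15 → 15
pop       → (empty)
bipush -7 → -7
istore 2  → (empty)
bipush -1 → -1
pop       → (empty)
bipush -7 → -7
iload 2   → -7 -7
imul      → 49
bipush -9 → 49 -9
swap      → -9 49
pop       → -9
iload 2   → -9 -7
iadd      → -16
bipush 40 → -16 40
iadd      → 24
bipush 7  → 24 7
imul      → 168

-7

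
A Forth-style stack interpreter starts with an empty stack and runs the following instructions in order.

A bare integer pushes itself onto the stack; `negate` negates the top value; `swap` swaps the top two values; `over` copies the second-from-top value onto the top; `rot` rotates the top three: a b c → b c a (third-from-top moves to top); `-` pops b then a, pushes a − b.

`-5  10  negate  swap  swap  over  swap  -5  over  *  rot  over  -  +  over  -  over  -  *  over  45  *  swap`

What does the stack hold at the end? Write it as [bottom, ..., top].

[-5, -225, -150]

-5     -> [-5]
10     -> [-5, 10]
negate -> [-5, -10]
swap   -> [-10, -5]
swap   -> [-5, -10]
over   -> [-5, -10, -5]
swap   -> [-5, -5, -10]
-5     -> [-5, -5, -10, -5]
over   -> [-5, -5, -10, -5, -10]
*      -> [-5, -5, -10, 50]
rot    -> [-5, -10, 50, -5]
over   -> [-5, -10, 50, -5, 50]
-      -> [-5, -10, 50, -55]
+      -> [-5, -10, -5]
over   -> [-5, -10, -5, -10]
-      -> [-5, -10, 5]
over   -> [-5, -10, 5, -10]
-      -> [-5, -10, 15]
*      -> [-5, -150]
over   -> [-5, -150, -5]
45     -> [-5, -150, -5, 45]
*      -> [-5, -150, -225]
swap   -> [-5, -225, -150]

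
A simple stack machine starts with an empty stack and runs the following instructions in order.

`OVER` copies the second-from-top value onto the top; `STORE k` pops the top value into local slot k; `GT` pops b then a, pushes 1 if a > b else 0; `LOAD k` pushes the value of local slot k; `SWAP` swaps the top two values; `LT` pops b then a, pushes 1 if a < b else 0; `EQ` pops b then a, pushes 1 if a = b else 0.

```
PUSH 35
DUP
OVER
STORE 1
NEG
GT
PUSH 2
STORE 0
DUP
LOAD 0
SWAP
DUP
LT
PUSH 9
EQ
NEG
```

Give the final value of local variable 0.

2

PUSH 35 -> 35
DUP     -> 35 35
OVER    -> 35 35 35
STORE 1 -> 35 35
NEG     -> 35 -35
GT      -> 1
PUSH 2  -> 1 2
STORE 0 -> 1
DUP     -> 1 1
LOAD 0  -> 1 1 2
SWAP    -> 1 2 1
DUP     -> 1 2 1 1
LT      -> 1 2 0
PUSH 9  -> 1 2 0 9
EQ      -> 1 2 0
NEG     -> 1 2 0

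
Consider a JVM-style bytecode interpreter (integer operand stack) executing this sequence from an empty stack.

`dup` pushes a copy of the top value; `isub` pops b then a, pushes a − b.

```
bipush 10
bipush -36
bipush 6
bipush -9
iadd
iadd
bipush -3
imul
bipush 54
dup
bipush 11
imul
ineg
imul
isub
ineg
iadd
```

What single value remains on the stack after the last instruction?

bipush 10   [10]
bipush -36  [10, -36]
bipush 6    [10, -36, 6]
bipush -9   [10, -36, 6, -9]
iadd        [10, -36, -3]
iadd        [10, -39]
bipush -3   [10, -39, -3]
imul        [10, 117]
bipush 54   [10, 117, 54]
dup         [10, 117, 54, 54]
bipush 11   [10, 117, 54, 54, 11]
imul        [10, 117, 54, 594]
ineg        [10, 117, 54, -594]
imul        [10, 117, -32076]
isub        [10, 32193]
ineg        [10, -32193]
iadd        [-32183]

-32183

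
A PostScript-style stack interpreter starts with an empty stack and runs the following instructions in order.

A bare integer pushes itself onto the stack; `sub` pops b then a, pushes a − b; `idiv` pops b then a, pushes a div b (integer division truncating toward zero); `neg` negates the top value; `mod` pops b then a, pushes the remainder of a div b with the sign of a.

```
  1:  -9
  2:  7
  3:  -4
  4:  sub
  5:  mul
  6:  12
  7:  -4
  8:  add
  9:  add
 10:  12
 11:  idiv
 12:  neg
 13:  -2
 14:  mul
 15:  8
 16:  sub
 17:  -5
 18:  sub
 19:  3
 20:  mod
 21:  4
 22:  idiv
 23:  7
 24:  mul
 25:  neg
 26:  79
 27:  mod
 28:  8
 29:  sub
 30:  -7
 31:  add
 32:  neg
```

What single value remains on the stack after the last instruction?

15

-9   -> -9
7    -> -9 7
-4   -> -9 7 -4
sub  -> -9 11
mul  -> -99
12   -> -99 12
-4   -> -99 12 -4
add  -> -99 8
add  -> -91
12   -> -91 12
idiv -> -7
neg  -> 7
-2   -> 7 -2
mul  -> -14
8    -> -14 8
sub  -> -22
-5   -> -22 -5
sub  -> -17
3    -> -17 3
mod  -> -2
4    -> -2 4
idiv -> 0
7    -> 0 7
mul  -> 0
neg  -> 0
79   -> 0 79
mod  -> 0
8    -> 0 8
sub  -> -8
-7   -> -8 -7
add  -> -15
neg  -> 15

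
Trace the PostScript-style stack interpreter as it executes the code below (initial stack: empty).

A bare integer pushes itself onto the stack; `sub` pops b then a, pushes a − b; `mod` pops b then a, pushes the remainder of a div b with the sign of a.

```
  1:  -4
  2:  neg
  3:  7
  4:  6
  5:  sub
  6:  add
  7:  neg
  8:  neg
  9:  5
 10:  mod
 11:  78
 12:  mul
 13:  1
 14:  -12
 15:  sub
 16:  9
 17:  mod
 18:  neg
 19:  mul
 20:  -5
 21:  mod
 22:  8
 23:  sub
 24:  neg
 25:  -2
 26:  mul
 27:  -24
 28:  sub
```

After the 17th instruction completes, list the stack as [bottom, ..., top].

-4   -4
neg  4
7    4 7
6    4 7 6
sub  4 1
add  5
neg  -5
neg  5
5    5 5
mod  0
78   0 78
mul  0
1    0 1
-12  0 1 -12
sub  0 13
9    0 13 9
mod  0 4

[0, 4]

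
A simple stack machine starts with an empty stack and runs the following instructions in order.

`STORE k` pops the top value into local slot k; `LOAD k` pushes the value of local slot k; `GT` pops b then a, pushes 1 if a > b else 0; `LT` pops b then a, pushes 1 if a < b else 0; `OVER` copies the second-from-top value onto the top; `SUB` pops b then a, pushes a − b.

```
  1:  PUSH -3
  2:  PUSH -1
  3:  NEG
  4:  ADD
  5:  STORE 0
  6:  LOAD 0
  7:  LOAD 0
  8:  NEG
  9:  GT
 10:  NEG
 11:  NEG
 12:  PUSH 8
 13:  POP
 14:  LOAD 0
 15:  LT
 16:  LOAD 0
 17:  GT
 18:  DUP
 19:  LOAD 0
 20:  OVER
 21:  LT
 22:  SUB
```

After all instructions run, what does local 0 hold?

-2

PUSH -3 : [-3]
PUSH -1 : [-3, -1]
NEG     : [-3, 1]
ADD     : [-2]
STORE 0 : []
LOAD 0  : [-2]
LOAD 0  : [-2, -2]
NEG     : [-2, 2]
GT      : [0]
NEG     : [0]
NEG     : [0]
PUSH 8  : [0, 8]
POP     : [0]
LOAD 0  : [0, -2]
LT      : [0]
LOAD 0  : [0, -2]
GT      : [1]
DUP     : [1, 1]
LOAD 0  : [1, 1, -2]
OVER    : [1, 1, -2, 1]
LT      : [1, 1, 1]
SUB     : [1, 0]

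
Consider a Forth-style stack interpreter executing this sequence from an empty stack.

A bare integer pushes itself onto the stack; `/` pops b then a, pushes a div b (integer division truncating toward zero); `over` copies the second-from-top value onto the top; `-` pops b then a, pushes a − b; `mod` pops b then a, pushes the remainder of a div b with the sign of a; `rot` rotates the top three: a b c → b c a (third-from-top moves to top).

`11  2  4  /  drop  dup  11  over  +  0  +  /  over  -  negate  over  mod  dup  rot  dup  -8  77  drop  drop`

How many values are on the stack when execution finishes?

11      [11]
2       [11, 2]
4       [11, 2, 4]
/       [11, 0]
drop    [11]
dup     [11, 11]
11      [11, 11, 11]
over    [11, 11, 11, 11]
+       [11, 11, 22]
0       [11, 11, 22, 0]
+       [11, 11, 22]
/       [11, 0]
over    [11, 0, 11]
-       [11, -11]
negate  [11, 11]
over    [11, 11, 11]
mod     [11, 0]
dup     [11, 0, 0]
rot     [0, 0, 11]
dup     [0, 0, 11, 11]
-8      [0, 0, 11, 11, -8]
77      [0, 0, 11, 11, -8, 77]
drop    [0, 0, 11, 11, -8]
drop    [0, 0, 11, 11]

4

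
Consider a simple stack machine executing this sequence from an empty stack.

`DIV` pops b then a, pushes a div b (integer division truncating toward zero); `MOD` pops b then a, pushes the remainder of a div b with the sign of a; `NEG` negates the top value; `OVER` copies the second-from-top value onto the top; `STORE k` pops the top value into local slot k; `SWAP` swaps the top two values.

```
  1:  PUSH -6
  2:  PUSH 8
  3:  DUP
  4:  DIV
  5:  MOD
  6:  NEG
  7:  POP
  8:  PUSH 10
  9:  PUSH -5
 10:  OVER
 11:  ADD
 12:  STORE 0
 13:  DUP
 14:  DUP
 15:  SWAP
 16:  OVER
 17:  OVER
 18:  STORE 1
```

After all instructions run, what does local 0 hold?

5

PUSH -6 : -6
PUSH 8  : -6 8
DUP     : -6 8 8
DIV     : -6 1
MOD     : 0
NEG     : 0
POP     : (empty)
PUSH 10 : 10
PUSH -5 : 10 -5
OVER    : 10 -5 10
ADD     : 10 5
STORE 0 : 10
DUP     : 10 10
DUP     : 10 10 10
SWAP    : 10 10 10
OVER    : 10 10 10 10
OVER    : 10 10 10 10 10
STORE 1 : 10 10 10 10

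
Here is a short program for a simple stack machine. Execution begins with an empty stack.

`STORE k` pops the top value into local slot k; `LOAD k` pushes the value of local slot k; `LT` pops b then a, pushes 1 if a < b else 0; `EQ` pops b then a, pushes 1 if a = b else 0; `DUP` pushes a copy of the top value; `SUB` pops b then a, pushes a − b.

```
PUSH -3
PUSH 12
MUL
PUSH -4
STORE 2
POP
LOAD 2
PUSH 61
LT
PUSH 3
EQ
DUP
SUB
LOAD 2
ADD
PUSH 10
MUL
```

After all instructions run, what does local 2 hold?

-4

PUSH -3 -> [-3]
PUSH 12 -> [-3, 12]
MUL     -> [-36]
PUSH -4 -> [-36, -4]
STORE 2 -> [-36]
POP     -> []
LOAD 2  -> [-4]
PUSH 61 -> [-4, 61]
LT      -> [1]
PUSH 3  -> [1, 3]
EQ      -> [0]
DUP     -> [0, 0]
SUB     -> [0]
LOAD 2  -> [0, -4]
ADD     -> [-4]
PUSH 10 -> [-4, 10]
MUL     -> [-40]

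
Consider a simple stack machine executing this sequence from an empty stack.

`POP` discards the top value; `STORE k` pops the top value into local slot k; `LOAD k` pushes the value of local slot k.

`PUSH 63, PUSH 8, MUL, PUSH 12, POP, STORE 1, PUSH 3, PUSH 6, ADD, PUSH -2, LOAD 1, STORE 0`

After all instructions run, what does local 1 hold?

504

PUSH 63  63
PUSH 8   63 8
MUL      504
PUSH 12  504 12
POP      504
STORE 1  (empty)
PUSH 3   3
PUSH 6   3 6
ADD      9
PUSH -2  9 -2
LOAD 1   9 -2 504
STORE 0  9 -2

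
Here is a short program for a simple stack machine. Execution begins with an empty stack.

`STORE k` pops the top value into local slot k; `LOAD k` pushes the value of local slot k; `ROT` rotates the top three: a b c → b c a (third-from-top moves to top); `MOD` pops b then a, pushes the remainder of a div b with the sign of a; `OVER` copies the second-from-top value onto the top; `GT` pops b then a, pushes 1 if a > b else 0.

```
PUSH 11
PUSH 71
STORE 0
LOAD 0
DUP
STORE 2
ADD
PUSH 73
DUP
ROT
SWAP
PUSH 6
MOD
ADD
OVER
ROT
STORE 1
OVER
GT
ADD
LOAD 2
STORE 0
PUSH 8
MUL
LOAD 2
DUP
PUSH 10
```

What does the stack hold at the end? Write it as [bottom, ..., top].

[664, 71, 71, 10]

PUSH 11 -> [11]
PUSH 71 -> [11, 71]
STORE 0 -> [11]
LOAD 0  -> [11, 71]
DUP     -> [11, 71, 71]
STORE 2 -> [11, 71]
ADD     -> [82]
PUSH 73 -> [82, 73]
DUP     -> [82, 73, 73]
ROT     -> [73, 73, 82]
SWAP    -> [73, 82, 73]
PUSH 6  -> [73, 82, 73, 6]
MOD     -> [73, 82, 1]
ADD     -> [73, 83]
OVER    -> [73, 83, 73]
ROT     -> [83, 73, 73]
STORE 1 -> [83, 73]
OVER    -> [83, 73, 83]
GT      -> [83, 0]
ADD     -> [83]
LOAD 2  -> [83, 71]
STORE 0 -> [83]
PUSH 8  -> [83, 8]
MUL     -> [664]
LOAD 2  -> [664, 71]
DUP     -> [664, 71, 71]
PUSH 10 -> [664, 71, 71, 10]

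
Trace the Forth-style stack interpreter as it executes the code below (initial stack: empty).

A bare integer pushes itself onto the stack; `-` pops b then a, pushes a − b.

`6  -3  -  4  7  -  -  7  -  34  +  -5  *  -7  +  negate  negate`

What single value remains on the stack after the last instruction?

-202

6      : [6]
-3     : [6, -3]
-      : [9]
4      : [9, 4]
7      : [9, 4, 7]
-      : [9, -3]
-      : [12]
7      : [12, 7]
-      : [5]
34     : [5, 34]
+      : [39]
-5     : [39, -5]
*      : [-195]
-7     : [-195, -7]
+      : [-202]
negate : [202]
negate : [-202]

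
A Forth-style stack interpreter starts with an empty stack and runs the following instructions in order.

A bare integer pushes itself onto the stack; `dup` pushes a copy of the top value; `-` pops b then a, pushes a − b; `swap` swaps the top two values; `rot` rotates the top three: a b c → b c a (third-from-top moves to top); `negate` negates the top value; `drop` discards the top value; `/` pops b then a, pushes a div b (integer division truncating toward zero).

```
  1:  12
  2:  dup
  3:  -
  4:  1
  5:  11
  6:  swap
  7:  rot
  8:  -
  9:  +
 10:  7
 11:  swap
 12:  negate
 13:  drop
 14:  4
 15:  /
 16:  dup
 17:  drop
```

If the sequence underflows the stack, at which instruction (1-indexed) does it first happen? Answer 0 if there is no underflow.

12      12
dup     12 12
-       0
1       0 1
11      0 1 11
swap    0 11 1
rot     11 1 0
-       11 1
+       12
7       12 7
swap    7 12
negate  7 -12
drop    7
4       7 4
/       1
dup     1 1
drop    1

0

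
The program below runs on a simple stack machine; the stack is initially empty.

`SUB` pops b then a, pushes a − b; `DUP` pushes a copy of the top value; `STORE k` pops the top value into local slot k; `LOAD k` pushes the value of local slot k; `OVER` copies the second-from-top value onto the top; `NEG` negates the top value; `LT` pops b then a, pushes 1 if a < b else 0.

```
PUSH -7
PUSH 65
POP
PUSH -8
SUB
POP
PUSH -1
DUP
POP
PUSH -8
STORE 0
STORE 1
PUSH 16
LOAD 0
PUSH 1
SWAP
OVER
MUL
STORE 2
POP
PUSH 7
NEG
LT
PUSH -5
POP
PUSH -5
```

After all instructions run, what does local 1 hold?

PUSH -7  [-7]
PUSH 65  [-7, 65]
POP      [-7]
PUSH -8  [-7, -8]
SUB      [1]
POP      []
PUSH -1  [-1]
DUP      [-1, -1]
POP      [-1]
PUSH -8  [-1, -8]
STORE 0  [-1]
STORE 1  []
PUSH 16  [16]
LOAD 0   [16, -8]
PUSH 1   [16, -8, 1]
SWAP     [16, 1, -8]
OVER     [16, 1, -8, 1]
MUL      [16, 1, -8]
STORE 2  [16, 1]
POP      [16]
PUSH 7   [16, 7]
NEG      [16, -7]
LT       [0]
PUSH -5  [0, -5]
POP      [0]
PUSH -5  [0, -5]

-1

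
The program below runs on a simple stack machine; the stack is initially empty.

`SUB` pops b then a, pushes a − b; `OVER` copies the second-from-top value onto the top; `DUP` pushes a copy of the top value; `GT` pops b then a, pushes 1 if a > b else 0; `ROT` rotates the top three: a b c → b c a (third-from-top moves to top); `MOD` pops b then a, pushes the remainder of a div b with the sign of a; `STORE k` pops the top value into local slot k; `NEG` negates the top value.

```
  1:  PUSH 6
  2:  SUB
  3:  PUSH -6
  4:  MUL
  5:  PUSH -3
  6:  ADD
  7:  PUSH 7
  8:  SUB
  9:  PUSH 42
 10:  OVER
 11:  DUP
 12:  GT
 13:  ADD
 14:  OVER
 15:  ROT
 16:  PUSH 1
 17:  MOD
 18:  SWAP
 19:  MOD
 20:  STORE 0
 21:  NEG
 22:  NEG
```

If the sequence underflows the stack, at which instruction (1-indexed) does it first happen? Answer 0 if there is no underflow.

PUSH 6 : 6
SUB  — needs 2 operands, stack has 1 → underflow

2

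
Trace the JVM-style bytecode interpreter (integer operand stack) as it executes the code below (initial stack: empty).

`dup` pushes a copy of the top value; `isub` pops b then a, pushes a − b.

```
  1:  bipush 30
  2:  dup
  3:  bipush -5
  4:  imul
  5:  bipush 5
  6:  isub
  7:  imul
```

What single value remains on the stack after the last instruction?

bipush 30 : [30]
dup       : [30, 30]
bipush -5 : [30, 30, -5]
imul      : [30, -150]
bipush 5  : [30, -150, 5]
isub      : [30, -155]
imul      : [-4650]

-4650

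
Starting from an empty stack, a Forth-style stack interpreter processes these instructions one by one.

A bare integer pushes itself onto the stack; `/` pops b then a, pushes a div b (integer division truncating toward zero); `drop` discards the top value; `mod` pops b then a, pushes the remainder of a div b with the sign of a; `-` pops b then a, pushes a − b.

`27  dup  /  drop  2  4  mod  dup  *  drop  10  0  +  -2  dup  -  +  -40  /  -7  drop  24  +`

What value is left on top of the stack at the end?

24

27   -> 27
dup  -> 27 27
/    -> 1
drop -> (empty)
2    -> 2
4    -> 2 4
mod  -> 2
dup  -> 2 2
*    -> 4
drop -> (empty)
10   -> 10
0    -> 10 0
+    -> 10
-2   -> 10 -2
dup  -> 10 -2 -2
-    -> 10 0
+    -> 10
-40  -> 10 -40
/    -> 0
-7   -> 0 -7
drop -> 0
24   -> 0 24
+    -> 24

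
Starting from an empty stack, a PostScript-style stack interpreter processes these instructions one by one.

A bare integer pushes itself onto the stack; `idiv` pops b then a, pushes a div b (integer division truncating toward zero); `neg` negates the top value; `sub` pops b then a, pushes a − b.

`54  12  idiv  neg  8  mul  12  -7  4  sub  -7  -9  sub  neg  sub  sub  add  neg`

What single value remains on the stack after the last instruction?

11

54   -> [54]
12   -> [54, 12]
idiv -> [4]
neg  -> [-4]
8    -> [-4, 8]
mul  -> [-32]
12   -> [-32, 12]
-7   -> [-32, 12, -7]
4    -> [-32, 12, -7, 4]
sub  -> [-32, 12, -11]
-7   -> [-32, 12, -11, -7]
-9   -> [-32, 12, -11, -7, -9]
sub  -> [-32, 12, -11, 2]
neg  -> [-32, 12, -11, -2]
sub  -> [-32, 12, -9]
sub  -> [-32, 21]
add  -> [-11]
neg  -> [11]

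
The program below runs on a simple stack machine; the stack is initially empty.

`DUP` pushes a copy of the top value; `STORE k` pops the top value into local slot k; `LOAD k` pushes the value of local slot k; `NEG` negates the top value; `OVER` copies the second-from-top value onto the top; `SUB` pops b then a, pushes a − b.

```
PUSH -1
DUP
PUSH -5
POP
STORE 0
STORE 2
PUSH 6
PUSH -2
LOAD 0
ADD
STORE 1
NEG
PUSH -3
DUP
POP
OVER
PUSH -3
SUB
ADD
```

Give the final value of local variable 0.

PUSH -1 → [-1]
DUP     → [-1, -1]
PUSH -5 → [-1, -1, -5]
POP     → [-1, -1]
STORE 0 → [-1]
STORE 2 → []
PUSH 6  → [6]
PUSH -2 → [6, -2]
LOAD 0  → [6, -2, -1]
ADD     → [6, -3]
STORE 1 → [6]
NEG     → [-6]
PUSH -3 → [-6, -3]
DUP     → [-6, -3, -3]
POP     → [-6, -3]
OVER    → [-6, -3, -6]
PUSH -3 → [-6, -3, -6, -3]
SUB     → [-6, -3, -3]
ADD     → [-6, -6]

-1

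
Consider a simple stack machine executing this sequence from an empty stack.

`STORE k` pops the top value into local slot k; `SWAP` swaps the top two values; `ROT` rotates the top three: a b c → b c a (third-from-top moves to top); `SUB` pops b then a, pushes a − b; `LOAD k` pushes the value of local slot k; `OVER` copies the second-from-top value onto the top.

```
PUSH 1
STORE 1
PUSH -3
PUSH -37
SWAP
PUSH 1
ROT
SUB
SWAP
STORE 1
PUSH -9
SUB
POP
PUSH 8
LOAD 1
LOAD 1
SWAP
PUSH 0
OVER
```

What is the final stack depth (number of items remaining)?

5

PUSH 1   : [1]
STORE 1  : []
PUSH -3  : [-3]
PUSH -37 : [-3, -37]
SWAP     : [-37, -3]
PUSH 1   : [-37, -3, 1]
ROT      : [-3, 1, -37]
SUB      : [-3, 38]
SWAP     : [38, -3]
STORE 1  : [38]
PUSH -9  : [38, -9]
SUB      : [47]
POP      : []
PUSH 8   : [8]
LOAD 1   : [8, -3]
LOAD 1   : [8, -3, -3]
SWAP     : [8, -3, -3]
PUSH 0   : [8, -3, -3, 0]
OVER     : [8, -3, -3, 0, -3]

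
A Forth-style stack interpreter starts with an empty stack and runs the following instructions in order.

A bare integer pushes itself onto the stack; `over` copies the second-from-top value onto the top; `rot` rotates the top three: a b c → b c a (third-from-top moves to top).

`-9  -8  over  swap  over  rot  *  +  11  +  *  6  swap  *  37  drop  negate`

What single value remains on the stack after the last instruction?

4536

-9     -> [-9]
-8     -> [-9, -8]
over   -> [-9, -8, -9]
swap   -> [-9, -9, -8]
over   -> [-9, -9, -8, -9]
rot    -> [-9, -8, -9, -9]
*      -> [-9, -8, 81]
+      -> [-9, 73]
11     -> [-9, 73, 11]
+      -> [-9, 84]
*      -> [-756]
6      -> [-756, 6]
swap   -> [6, -756]
*      -> [-4536]
37     -> [-4536, 37]
drop   -> [-4536]
negate -> [4536]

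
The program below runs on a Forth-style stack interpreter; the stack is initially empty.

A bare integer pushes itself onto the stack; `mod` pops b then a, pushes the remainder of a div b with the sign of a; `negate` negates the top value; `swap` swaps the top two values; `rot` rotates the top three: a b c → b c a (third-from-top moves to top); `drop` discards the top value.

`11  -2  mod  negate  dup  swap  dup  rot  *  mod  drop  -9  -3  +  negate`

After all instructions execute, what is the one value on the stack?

12

11     -> [11]
-2     -> [11, -2]
mod    -> [1]
negate -> [-1]
dup    -> [-1, -1]
swap   -> [-1, -1]
dup    -> [-1, -1, -1]
rot    -> [-1, -1, -1]
*      -> [-1, 1]
mod    -> [0]
drop   -> []
-9     -> [-9]
-3     -> [-9, -3]
+      -> [-12]
negate -> [12]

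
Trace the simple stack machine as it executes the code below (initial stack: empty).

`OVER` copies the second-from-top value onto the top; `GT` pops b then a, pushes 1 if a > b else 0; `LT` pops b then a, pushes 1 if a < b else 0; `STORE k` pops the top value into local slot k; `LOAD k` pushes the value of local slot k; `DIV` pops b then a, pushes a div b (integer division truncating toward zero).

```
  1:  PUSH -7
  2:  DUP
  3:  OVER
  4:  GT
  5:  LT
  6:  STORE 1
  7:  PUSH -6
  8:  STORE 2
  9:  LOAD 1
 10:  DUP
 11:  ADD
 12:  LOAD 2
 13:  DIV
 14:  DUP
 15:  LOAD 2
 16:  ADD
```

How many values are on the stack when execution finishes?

2

PUSH -7 -> -7
DUP     -> -7 -7
OVER    -> -7 -7 -7
GT      -> -7 0
LT      -> 1
STORE 1 -> (empty)
PUSH -6 -> -6
STORE 2 -> (empty)
LOAD 1  -> 1
DUP     -> 1 1
ADD     -> 2
LOAD 2  -> 2 -6
DIV     -> 0
DUP     -> 0 0
LOAD 2  -> 0 0 -6
ADD     -> 0 -6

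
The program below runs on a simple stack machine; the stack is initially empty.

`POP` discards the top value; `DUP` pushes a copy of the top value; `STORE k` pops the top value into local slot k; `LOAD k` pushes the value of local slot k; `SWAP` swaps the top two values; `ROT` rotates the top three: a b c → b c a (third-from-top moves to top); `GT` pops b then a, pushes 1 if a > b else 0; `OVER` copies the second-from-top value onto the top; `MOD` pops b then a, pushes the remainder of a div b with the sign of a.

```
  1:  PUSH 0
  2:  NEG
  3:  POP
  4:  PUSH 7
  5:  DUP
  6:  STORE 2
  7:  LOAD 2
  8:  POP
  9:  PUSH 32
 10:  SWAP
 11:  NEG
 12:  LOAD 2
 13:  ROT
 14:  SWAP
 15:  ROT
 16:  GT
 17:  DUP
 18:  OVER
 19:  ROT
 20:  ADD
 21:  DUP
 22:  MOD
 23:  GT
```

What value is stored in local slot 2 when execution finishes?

7

PUSH 0  -> [0]
NEG     -> [0]
POP     -> []
PUSH 7  -> [7]
DUP     -> [7, 7]
STORE 2 -> [7]
LOAD 2  -> [7, 7]
POP     -> [7]
PUSH 32 -> [7, 32]
SWAP    -> [32, 7]
NEG     -> [32, -7]
LOAD 2  -> [32, -7, 7]
ROT     -> [-7, 7, 32]
SWAP    -> [-7, 32, 7]
ROT     -> [32, 7, -7]
GT      -> [32, 1]
DUP     -> [32, 1, 1]
OVER    -> [32, 1, 1, 1]
ROT     -> [32, 1, 1, 1]
ADD     -> [32, 1, 2]
DUP     -> [32, 1, 2, 2]
MOD     -> [32, 1, 0]
GT      -> [32, 1]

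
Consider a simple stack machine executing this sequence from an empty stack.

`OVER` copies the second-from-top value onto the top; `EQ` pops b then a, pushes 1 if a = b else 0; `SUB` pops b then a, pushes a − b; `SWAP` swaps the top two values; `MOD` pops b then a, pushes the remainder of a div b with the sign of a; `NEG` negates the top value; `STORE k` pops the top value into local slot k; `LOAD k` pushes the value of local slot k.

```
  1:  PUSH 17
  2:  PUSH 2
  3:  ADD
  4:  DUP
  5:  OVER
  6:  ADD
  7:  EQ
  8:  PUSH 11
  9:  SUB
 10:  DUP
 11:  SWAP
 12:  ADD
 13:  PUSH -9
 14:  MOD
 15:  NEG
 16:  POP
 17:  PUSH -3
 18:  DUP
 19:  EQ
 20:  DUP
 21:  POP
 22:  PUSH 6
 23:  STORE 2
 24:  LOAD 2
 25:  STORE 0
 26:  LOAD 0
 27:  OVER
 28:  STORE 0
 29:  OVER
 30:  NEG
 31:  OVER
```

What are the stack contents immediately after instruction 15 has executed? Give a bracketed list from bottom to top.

PUSH 17 -> 17
PUSH 2  -> 17 2
ADD     -> 19
DUP     -> 19 19
OVER    -> 19 19 19
ADD     -> 19 38
EQ      -> 0
PUSH 11 -> 0 11
SUB     -> -11
DUP     -> -11 -11
SWAP    -> -11 -11
ADD     -> -22
PUSH -9 -> -22 -9
MOD     -> -4
NEG     -> 4

[4]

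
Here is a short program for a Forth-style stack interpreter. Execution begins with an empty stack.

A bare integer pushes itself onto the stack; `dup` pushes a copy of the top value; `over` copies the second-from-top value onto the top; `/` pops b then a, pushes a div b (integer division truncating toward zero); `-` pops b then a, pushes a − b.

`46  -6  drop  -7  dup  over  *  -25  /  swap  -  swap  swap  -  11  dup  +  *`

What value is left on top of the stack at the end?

46    46
-6    46 -6
drop  46
-7    46 -7
dup   46 -7 -7
over  46 -7 -7 -7
*     46 -7 49
-25   46 -7 49 -25
/     46 -7 -1
swap  46 -1 -7
-     46 6
swap  6 46
swap  46 6
-     40
11    40 11
dup   40 11 11
+     40 22
*     880

880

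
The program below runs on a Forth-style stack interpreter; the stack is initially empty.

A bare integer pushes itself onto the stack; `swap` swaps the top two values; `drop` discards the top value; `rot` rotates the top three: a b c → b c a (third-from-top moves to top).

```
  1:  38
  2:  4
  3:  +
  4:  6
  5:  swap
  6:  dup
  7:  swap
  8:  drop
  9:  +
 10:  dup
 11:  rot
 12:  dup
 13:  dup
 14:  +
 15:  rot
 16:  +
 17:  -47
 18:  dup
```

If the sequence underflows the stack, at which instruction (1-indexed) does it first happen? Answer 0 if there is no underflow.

11

38   : [38]
4    : [38, 4]
+    : [42]
6    : [42, 6]
swap : [6, 42]
dup  : [6, 42, 42]
swap : [6, 42, 42]
drop : [6, 42]
+    : [48]
dup  : [48, 48]
rot  — needs 3 operands, stack has 2 → underflow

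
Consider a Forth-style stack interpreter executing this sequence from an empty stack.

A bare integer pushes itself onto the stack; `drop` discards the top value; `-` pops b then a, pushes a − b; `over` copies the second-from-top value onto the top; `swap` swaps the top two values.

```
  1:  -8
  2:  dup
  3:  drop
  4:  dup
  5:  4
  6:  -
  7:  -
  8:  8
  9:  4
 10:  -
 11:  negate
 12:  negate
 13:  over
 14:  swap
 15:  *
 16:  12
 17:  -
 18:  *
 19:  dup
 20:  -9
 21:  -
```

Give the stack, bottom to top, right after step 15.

-8     → [-8]
dup    → [-8, -8]
drop   → [-8]
dup    → [-8, -8]
4      → [-8, -8, 4]
-      → [-8, -12]
-      → [4]
8      → [4, 8]
4      → [4, 8, 4]
-      → [4, 4]
negate → [4, -4]
negate → [4, 4]
over   → [4, 4, 4]
swap   → [4, 4, 4]
*      → [4, 16]

[4, 16]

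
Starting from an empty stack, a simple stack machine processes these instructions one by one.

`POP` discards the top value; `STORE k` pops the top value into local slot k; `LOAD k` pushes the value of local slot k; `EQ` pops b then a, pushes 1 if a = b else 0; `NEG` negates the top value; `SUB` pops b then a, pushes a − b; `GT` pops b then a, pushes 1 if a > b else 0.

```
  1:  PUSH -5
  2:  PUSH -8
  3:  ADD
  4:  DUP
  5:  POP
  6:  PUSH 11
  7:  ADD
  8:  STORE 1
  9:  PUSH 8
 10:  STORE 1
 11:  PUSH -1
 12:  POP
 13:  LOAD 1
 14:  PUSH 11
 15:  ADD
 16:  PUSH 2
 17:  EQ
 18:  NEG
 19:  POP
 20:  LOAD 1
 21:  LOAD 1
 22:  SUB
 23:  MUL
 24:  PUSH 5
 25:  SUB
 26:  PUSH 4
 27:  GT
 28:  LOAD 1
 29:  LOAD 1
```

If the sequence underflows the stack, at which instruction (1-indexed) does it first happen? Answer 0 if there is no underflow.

23

PUSH -5 : -5
PUSH -8 : -5 -8
ADD     : -13
DUP     : -13 -13
POP     : -13
PUSH 11 : -13 11
ADD     : -2
STORE 1 : (empty)
PUSH 8  : 8
STORE 1 : (empty)
PUSH -1 : -1
POP     : (empty)
LOAD 1  : 8
PUSH 11 : 8 11
ADD     : 19
PUSH 2  : 19 2
EQ      : 0
NEG     : 0
POP     : (empty)
LOAD 1  : 8
LOAD 1  : 8 8
SUB     : 0
MUL  — needs 2 operands, stack has 1 → underflow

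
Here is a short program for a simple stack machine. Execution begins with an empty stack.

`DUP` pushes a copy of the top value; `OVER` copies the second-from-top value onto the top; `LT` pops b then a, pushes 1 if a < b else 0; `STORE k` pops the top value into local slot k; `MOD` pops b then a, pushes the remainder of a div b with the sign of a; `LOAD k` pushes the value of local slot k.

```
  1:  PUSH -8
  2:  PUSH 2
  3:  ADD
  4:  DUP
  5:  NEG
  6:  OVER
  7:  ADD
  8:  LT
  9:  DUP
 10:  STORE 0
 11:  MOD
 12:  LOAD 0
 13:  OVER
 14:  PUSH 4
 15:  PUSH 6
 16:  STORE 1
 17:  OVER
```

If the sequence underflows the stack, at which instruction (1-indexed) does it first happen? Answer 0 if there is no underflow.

11

PUSH -8 -> [-8]
PUSH 2  -> [-8, 2]
ADD     -> [-6]
DUP     -> [-6, -6]
NEG     -> [-6, 6]
OVER    -> [-6, 6, -6]
ADD     -> [-6, 0]
LT      -> [1]
DUP     -> [1, 1]
STORE 0 -> [1]
MOD  — needs 2 operands, stack has 1 → underflow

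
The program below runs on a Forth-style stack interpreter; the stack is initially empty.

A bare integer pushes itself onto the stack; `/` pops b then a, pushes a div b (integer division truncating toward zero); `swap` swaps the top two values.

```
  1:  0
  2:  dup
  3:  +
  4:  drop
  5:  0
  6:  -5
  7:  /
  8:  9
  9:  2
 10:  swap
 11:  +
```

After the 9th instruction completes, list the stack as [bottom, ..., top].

0    -> 0
dup  -> 0 0
+    -> 0
drop -> (empty)
0    -> 0
-5   -> 0 -5
/    -> 0
9    -> 0 9
2    -> 0 9 2

[0, 9, 2]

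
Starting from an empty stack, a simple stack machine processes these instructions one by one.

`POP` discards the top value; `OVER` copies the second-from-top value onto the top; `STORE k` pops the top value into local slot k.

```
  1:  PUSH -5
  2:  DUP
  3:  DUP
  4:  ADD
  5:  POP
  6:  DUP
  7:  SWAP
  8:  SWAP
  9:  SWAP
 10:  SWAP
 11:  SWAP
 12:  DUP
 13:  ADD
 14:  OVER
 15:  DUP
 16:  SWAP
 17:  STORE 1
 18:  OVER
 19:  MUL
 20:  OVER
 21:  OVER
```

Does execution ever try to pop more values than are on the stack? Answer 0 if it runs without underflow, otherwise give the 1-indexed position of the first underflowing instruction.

PUSH -5 → [-5]
DUP     → [-5, -5]
DUP     → [-5, -5, -5]
ADD     → [-5, -10]
POP     → [-5]
DUP     → [-5, -5]
SWAP    → [-5, -5]
SWAP    → [-5, -5]
SWAP    → [-5, -5]
SWAP    → [-5, -5]
SWAP    → [-5, -5]
DUP     → [-5, -5, -5]
ADD     → [-5, -10]
OVER    → [-5, -10, -5]
DUP     → [-5, -10, -5, -5]
SWAP    → [-5, -10, -5, -5]
STORE 1 → [-5, -10, -5]
OVER    → [-5, -10, -5, -10]
MUL     → [-5, -10, 50]
OVER    → [-5, -10, 50, -10]
OVER    → [-5, -10, 50, -10, 50]

0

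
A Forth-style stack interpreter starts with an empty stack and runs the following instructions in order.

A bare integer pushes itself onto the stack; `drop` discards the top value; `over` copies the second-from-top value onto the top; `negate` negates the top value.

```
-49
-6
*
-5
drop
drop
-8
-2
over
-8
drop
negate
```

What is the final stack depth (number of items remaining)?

3

-49     [-49]
-6      [-49, -6]
*       [294]
-5      [294, -5]
drop    [294]
drop    []
-8      [-8]
-2      [-8, -2]
over    [-8, -2, -8]
-8      [-8, -2, -8, -8]
drop    [-8, -2, -8]
negate  [-8, -2, 8]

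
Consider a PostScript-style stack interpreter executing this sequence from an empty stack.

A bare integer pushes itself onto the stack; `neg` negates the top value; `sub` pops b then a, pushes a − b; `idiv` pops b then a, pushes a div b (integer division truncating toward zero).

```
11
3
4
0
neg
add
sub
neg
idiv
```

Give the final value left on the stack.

11   → 11
3    → 11 3
4    → 11 3 4
0    → 11 3 4 0
neg  → 11 3 4 0
add  → 11 3 4
sub  → 11 -1
neg  → 11 1
idiv → 11

11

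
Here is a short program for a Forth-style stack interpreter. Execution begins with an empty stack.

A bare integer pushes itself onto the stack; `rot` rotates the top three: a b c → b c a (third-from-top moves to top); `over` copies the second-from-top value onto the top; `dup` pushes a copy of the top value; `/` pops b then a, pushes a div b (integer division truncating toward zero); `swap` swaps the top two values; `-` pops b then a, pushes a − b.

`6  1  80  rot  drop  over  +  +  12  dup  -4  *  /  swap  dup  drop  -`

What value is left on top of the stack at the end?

6     [6]
1     [6, 1]
80    [6, 1, 80]
rot   [1, 80, 6]
drop  [1, 80]
over  [1, 80, 1]
+     [1, 81]
+     [82]
12    [82, 12]
dup   [82, 12, 12]
-4    [82, 12, 12, -4]
*     [82, 12, -48]
/     [82, 0]
swap  [0, 82]
dup   [0, 82, 82]
drop  [0, 82]
-     [-82]

-82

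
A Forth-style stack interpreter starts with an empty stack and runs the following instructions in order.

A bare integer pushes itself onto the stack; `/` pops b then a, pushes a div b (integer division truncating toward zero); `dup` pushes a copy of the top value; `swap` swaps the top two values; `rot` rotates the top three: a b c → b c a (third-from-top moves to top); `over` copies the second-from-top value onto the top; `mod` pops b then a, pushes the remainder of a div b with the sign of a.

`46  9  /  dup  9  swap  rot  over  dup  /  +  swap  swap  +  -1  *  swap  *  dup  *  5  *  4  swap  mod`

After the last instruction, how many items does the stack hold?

46   -> [46]
9    -> [46, 9]
/    -> [5]
dup  -> [5, 5]
9    -> [5, 5, 9]
swap -> [5, 9, 5]
rot  -> [9, 5, 5]
over -> [9, 5, 5, 5]
dup  -> [9, 5, 5, 5, 5]
/    -> [9, 5, 5, 1]
+    -> [9, 5, 6]
swap -> [9, 6, 5]
swap -> [9, 5, 6]
+    -> [9, 11]
-1   -> [9, 11, -1]
*    -> [9, -11]
swap -> [-11, 9]
*    -> [-99]
dup  -> [-99, -99]
*    -> [9801]
5    -> [9801, 5]
*    -> [49005]
4    -> [49005, 4]
swap -> [4, 49005]
mod  -> [4]

1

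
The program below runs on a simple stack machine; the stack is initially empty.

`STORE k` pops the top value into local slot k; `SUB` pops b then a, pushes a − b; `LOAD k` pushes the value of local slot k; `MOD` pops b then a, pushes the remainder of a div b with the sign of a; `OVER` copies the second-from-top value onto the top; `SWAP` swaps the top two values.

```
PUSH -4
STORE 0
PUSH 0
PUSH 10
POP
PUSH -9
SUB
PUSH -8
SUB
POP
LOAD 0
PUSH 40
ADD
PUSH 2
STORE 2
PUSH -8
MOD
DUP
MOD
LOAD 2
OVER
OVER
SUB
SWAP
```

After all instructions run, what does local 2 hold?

PUSH -4 -> -4
STORE 0 -> (empty)
PUSH 0  -> 0
PUSH 10 -> 0 10
POP     -> 0
PUSH -9 -> 0 -9
SUB     -> 9
PUSH -8 -> 9 -8
SUB     -> 17
POP     -> (empty)
LOAD 0  -> -4
PUSH 40 -> -4 40
ADD     -> 36
PUSH 2  -> 36 2
STORE 2 -> 36
PUSH -8 -> 36 -8
MOD     -> 4
DUP     -> 4 4
MOD     -> 0
LOAD 2  -> 0 2
OVER    -> 0 2 0
OVER    -> 0 2 0 2
SUB     -> 0 2 -2
SWAP    -> 0 -2 2

2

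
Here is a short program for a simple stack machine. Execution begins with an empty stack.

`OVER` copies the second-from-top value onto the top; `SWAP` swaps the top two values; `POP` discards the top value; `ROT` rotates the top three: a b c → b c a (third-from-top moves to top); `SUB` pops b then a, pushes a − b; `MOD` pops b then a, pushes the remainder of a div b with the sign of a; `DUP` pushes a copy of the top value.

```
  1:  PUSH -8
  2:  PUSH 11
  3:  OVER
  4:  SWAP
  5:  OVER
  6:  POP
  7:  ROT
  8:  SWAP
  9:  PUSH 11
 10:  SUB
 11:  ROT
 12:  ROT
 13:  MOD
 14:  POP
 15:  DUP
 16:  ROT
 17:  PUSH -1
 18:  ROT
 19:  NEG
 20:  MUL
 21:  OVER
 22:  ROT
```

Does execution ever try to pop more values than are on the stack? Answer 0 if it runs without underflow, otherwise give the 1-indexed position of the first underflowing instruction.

16

PUSH -8  -8
PUSH 11  -8 11
OVER     -8 11 -8
SWAP     -8 -8 11
OVER     -8 -8 11 -8
POP      -8 -8 11
ROT      -8 11 -8
SWAP     -8 -8 11
PUSH 11  -8 -8 11 11
SUB      -8 -8 0
ROT      -8 0 -8
ROT      0 -8 -8
MOD      0 0
POP      0
DUP      0 0
ROT  — needs 3 operands, stack has 2 → underflow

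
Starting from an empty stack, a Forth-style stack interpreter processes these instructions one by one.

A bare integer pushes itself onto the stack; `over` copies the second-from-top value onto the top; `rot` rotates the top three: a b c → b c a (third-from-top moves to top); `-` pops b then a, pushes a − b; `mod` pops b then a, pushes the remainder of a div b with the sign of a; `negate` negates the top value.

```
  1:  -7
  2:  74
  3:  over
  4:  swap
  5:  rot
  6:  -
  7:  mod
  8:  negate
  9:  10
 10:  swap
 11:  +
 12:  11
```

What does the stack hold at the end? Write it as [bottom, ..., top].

[17, 11]

-7     → [-7]
74     → [-7, 74]
over   → [-7, 74, -7]
swap   → [-7, -7, 74]
rot    → [-7, 74, -7]
-      → [-7, 81]
mod    → [-7]
negate → [7]
10     → [7, 10]
swap   → [10, 7]
+      → [17]
11     → [17, 11]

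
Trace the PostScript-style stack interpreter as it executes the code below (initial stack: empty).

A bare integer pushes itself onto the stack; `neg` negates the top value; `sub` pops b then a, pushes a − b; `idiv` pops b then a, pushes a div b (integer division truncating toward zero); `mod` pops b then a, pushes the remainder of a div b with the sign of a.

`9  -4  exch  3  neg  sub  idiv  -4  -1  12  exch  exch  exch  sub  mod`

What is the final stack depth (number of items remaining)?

9    → 9
-4   → 9 -4
exch → -4 9
3    → -4 9 3
neg  → -4 9 -3
sub  → -4 12
idiv → 0
-4   → 0 -4
-1   → 0 -4 -1
12   → 0 -4 -1 12
exch → 0 -4 12 -1
exch → 0 -4 -1 12
exch → 0 -4 12 -1
sub  → 0 -4 13
mod  → 0 -4

2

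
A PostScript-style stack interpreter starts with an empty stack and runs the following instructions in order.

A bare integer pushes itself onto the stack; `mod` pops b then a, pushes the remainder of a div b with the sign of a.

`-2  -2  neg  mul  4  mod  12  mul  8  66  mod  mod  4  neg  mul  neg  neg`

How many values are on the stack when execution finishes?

1

-2  : -2
-2  : -2 -2
neg : -2 2
mul : -4
4   : -4 4
mod : 0
12  : 0 12
mul : 0
8   : 0 8
66  : 0 8 66
mod : 0 8
mod : 0
4   : 0 4
neg : 0 -4
mul : 0
neg : 0
neg : 0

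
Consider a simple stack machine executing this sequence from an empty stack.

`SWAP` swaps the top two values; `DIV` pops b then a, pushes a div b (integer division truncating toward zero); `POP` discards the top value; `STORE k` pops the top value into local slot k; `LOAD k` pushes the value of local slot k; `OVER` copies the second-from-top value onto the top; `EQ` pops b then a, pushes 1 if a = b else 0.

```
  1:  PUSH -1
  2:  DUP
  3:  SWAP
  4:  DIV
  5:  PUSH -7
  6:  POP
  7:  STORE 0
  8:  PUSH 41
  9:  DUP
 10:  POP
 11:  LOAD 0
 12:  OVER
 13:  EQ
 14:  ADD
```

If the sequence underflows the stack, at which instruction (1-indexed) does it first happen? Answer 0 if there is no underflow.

PUSH -1 -> -1
DUP     -> -1 -1
SWAP    -> -1 -1
DIV     -> 1
PUSH -7 -> 1 -7
POP     -> 1
STORE 0 -> (empty)
PUSH 41 -> 41
DUP     -> 41 41
POP     -> 41
LOAD 0  -> 41 1
OVER    -> 41 1 41
EQ      -> 41 0
ADD     -> 41

0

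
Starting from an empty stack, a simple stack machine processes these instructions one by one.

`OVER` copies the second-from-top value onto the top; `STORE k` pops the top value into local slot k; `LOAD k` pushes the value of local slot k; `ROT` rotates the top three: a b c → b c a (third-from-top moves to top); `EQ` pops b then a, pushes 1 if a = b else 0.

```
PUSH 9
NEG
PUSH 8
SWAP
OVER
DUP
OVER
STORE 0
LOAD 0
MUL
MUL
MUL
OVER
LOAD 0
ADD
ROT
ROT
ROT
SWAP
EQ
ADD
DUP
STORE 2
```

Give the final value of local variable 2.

8

PUSH 9   9
NEG      -9
PUSH 8   -9 8
SWAP     8 -9
OVER     8 -9 8
DUP      8 -9 8 8
OVER     8 -9 8 8 8
STORE 0  8 -9 8 8
LOAD 0   8 -9 8 8 8
MUL      8 -9 8 64
MUL      8 -9 512
MUL      8 -4608
OVER     8 -4608 8
LOAD 0   8 -4608 8 8
ADD      8 -4608 16
ROT      -4608 16 8
ROT      16 8 -4608
ROT      8 -4608 16
SWAP     8 16 -4608
EQ       8 0
ADD      8
DUP      8 8
STORE 2  8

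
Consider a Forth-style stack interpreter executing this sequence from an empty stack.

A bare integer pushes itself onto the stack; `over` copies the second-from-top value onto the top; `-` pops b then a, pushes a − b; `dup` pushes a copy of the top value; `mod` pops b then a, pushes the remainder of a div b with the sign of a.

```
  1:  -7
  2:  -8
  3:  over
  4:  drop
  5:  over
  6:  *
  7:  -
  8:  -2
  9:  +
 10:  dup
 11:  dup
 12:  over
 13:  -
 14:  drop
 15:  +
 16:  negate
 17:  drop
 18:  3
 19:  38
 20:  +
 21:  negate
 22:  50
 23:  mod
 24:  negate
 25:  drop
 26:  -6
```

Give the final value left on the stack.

-6

-7     : -7
-8     : -7 -8
over   : -7 -8 -7
drop   : -7 -8
over   : -7 -8 -7
*      : -7 56
-      : -63
-2     : -63 -2
+      : -65
dup    : -65 -65
dup    : -65 -65 -65
over   : -65 -65 -65 -65
-      : -65 -65 0
drop   : -65 -65
+      : -130
negate : 130
drop   : (empty)
3      : 3
38     : 3 38
+      : 41
negate : -41
50     : -41 50
mod    : -41
negate : 41
drop   : (empty)
-6     : -6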